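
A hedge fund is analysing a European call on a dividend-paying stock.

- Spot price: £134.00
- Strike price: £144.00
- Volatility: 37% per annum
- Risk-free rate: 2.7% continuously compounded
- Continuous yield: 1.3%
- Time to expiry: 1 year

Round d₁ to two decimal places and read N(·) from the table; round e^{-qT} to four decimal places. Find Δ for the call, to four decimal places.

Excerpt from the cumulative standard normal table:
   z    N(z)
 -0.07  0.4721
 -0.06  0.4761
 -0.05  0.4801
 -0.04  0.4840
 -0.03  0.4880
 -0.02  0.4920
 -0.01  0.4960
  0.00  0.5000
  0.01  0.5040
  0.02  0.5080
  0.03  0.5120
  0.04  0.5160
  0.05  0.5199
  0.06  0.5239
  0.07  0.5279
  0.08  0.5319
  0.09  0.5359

0.5054

σ√T = 0.37·√1 = 0.3700
d₁ = [ln(134/144) + (0.027 − 0.013 + 0.37²/2)·1] / 0.3700 = [-0.0720 + 0.0824] / 0.3700 = 0.0283 ≈ 0.03
N(d₁) = N(0.03) = 0.5120
Δ_call = e^(−qT)·N(d₁) = 0.9871·0.5120 = 0.5054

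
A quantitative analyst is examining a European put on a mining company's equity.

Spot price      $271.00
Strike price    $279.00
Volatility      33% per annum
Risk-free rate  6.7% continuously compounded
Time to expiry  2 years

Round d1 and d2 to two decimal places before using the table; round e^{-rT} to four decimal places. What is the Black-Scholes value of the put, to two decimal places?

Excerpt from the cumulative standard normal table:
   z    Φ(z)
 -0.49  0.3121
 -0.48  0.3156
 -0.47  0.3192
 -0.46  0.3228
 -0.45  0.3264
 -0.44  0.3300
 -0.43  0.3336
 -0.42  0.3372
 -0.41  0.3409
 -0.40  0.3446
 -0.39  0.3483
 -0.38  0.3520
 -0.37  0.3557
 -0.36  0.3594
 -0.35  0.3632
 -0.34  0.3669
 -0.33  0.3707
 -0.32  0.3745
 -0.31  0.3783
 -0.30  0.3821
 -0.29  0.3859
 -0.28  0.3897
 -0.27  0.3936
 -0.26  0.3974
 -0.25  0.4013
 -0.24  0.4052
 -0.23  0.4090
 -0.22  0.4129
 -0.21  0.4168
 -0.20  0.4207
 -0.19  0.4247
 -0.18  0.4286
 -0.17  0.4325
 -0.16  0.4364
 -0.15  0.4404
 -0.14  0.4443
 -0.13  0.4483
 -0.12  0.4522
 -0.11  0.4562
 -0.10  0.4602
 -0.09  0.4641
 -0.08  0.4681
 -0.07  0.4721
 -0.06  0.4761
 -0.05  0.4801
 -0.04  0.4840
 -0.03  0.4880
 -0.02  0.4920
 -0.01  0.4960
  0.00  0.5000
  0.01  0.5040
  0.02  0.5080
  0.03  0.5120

$35.50

T = 2;  σ√T = 0.4667
d₁ = [ln(271/279) + (0.067 + 0.33²/2)·2] / 0.4667 = [-0.0291 + 0.2429] / 0.4667 = 0.4581 ⇒ 0.46
d₂ = d₁ − σ√T = 0.4581 − 0.4667 = -0.0086 ⇒ -0.01
exp(−rT) = exp(−0.067·2) = 0.8746
N(−d₂) = N(0.01) = 0.5040;  N(−d₁) = N(-0.46) = 0.3228
P = 279·0.8746·0.5040 − 271·0.3228 = 122.9828 − 87.4788 = 35.5040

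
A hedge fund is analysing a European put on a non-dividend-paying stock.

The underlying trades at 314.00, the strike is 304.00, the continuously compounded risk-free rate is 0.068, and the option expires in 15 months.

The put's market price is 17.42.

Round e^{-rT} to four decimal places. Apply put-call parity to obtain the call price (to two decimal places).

exp(−rT) = exp(−0.068·1.25) = 0.9185
Put-call parity: C − P = S − K·e^(−rT) = 314 − 304·0.9185 = 314 − 279.2240 = 34.7760
C = P + (C − P) = 17.42 + (34.7760) = 52.1960

52.20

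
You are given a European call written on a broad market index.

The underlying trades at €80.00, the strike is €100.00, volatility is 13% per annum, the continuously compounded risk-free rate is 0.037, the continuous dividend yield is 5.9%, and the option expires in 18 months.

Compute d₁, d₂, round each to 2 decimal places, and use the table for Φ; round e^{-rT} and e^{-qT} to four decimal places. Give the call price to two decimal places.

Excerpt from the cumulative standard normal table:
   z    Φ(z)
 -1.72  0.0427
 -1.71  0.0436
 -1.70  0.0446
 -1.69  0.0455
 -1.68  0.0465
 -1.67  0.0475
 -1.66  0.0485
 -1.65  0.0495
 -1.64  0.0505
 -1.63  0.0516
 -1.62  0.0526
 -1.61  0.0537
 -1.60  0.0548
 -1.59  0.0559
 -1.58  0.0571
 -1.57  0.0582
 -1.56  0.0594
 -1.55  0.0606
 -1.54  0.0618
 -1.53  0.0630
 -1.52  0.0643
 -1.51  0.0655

σ√T = 0.13·√1.5 = 0.1592
ln(S/K) + (r − q + σ²/2)T = ln(80/100) + (0.037 − 0.059 + 0.13²/2)·1.5 = -0.2231 − 0.0203 = -0.2435
d₁ = -0.2435 / 0.1592 = -1.5292 → -1.53
d₂ = d₁ − σ√T = -1.5292 − 0.1592 = -1.6884 → -1.69
e^(−qT) = e^(−0.059·1.5) = 0.9153;  e^(−rT) = e^(−0.037·1.5) = 0.9460
N(d₁) = N(-1.53) = 0.0630;  N(d₂) = N(-1.69) = 0.0455
C = 80·0.9153·0.0630 − 100·0.9460·0.0455 = 4.6131 − 4.3043 = 0.3088

€0.31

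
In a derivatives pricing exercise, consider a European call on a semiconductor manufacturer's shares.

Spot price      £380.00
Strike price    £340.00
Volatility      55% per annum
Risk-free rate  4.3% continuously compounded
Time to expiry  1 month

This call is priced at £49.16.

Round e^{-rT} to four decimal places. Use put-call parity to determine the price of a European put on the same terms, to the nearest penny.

£7.94

exp(−rT) = exp(−0.043·0.08333) = 0.9964
Put-call parity: C − P = S − K·e^(−rT) = 380 − 340·0.9964 = 380 − 338.7760 = 41.2240
P = C − (C − P) = 49.16 − (41.2240) = 7.9360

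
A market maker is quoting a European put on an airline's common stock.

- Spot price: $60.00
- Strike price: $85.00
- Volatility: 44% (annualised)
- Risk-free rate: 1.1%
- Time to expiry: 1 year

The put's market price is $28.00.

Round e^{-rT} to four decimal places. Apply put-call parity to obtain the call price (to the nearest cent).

exp(−rT) = exp(−0.011·1) = 0.9891
Put-call parity: C − P = S − K·e^(−rT) = 60 − 85·0.9891 = 60 − 84.0735 = -24.0735
C = P + (C − P) = 28.00 + (-24.0735) = 3.9265

$3.93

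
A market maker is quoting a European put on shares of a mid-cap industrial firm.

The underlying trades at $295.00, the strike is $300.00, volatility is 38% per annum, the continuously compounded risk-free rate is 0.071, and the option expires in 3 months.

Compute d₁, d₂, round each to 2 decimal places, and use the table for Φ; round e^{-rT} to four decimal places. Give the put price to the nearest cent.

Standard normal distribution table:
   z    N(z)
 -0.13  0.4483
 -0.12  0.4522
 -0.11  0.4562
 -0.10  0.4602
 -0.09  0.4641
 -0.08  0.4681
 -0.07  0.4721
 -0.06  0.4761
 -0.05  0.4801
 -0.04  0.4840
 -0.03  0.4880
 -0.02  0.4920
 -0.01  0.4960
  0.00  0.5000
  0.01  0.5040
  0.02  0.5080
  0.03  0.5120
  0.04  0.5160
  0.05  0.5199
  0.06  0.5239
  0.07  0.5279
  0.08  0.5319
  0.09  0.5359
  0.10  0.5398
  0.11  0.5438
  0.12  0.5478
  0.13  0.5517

$22.18

σ√T = 0.38 × 0.5000 = 0.1900
d₁ = [ln(295/300) + (0.071 + 0.38²/2)·0.25] / 0.1900 = [-0.0168 + 0.0358] / 0.1900 = 0.1000 which rounds to 0.10
d₂ = d₁ − σ√T = 0.1000 − 0.1900 = -0.0900 which rounds to -0.09
exp(−rT) = exp(−0.071·0.25) = 0.9824
N(−d₂) = N(0.09) = 0.5359;  N(−d₁) = N(-0.10) = 0.4602
P = 300·0.9824·0.5359 − 295·0.4602 = 157.9404 − 135.7590 = 22.1814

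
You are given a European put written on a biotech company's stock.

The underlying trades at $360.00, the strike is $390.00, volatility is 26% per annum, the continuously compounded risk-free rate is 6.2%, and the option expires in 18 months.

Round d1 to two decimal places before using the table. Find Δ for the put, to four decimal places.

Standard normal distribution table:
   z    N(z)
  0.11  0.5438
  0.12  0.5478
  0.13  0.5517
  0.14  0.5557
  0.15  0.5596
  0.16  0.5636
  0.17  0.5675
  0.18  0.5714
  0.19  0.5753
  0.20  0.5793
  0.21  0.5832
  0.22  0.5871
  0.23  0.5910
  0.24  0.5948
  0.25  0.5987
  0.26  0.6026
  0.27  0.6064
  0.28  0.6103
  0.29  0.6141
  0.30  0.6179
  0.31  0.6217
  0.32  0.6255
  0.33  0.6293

-0.4207

σ√T = 0.26 × 1.2247 = 0.3184
d₁ = [ln(360/390) + (0.062 + ½·0.26²)·1.5] / (σ√T) = (-0.0800 + 0.1437) / 0.3184 = 0.1999 ⇒ 0.20
N(d₁) = N(0.20) = 0.5793
Δ_put = N(d₁) − 1 = 0.5793 − 1 = -0.4207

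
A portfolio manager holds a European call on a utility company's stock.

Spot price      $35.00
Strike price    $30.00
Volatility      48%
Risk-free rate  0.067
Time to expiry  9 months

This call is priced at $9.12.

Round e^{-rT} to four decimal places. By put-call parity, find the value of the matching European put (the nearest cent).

e^(−rT) = e^(−0.067·0.75) = 0.9510
Put-call parity: C − P = S − K·e^(−rT) = 35 − 30·0.9510 = 35 − 28.5300 = 6.4700
P = C − (C − P) = 9.12 − (6.4700) = 2.6500

$2.65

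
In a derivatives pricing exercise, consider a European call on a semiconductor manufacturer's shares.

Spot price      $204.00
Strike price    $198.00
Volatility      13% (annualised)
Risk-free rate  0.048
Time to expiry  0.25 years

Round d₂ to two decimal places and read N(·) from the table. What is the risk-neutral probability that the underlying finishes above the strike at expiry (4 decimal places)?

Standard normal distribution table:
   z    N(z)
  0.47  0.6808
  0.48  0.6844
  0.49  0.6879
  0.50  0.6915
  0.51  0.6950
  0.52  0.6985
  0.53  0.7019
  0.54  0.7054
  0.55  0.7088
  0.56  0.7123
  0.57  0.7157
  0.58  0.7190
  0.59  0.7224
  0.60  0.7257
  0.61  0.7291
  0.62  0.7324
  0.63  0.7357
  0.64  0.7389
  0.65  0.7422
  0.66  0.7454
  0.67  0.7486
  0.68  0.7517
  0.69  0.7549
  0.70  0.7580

0.7291

σ√T = 0.13·√0.25 = 0.0650
ln(S/K) + (r + σ²/2)T = ln(204/198) + (0.048 + 0.13²/2)·0.25 = 0.0299 + 0.0141 = 0.0440
d₁ = 0.0440 / 0.0650 = 0.6764 ≈ 0.68
d₂ = d₁ − σ√T = 0.6764 − 0.0650 = 0.6114 ≈ 0.61
Pr(exercise) under Q = N(d₂) = 0.7291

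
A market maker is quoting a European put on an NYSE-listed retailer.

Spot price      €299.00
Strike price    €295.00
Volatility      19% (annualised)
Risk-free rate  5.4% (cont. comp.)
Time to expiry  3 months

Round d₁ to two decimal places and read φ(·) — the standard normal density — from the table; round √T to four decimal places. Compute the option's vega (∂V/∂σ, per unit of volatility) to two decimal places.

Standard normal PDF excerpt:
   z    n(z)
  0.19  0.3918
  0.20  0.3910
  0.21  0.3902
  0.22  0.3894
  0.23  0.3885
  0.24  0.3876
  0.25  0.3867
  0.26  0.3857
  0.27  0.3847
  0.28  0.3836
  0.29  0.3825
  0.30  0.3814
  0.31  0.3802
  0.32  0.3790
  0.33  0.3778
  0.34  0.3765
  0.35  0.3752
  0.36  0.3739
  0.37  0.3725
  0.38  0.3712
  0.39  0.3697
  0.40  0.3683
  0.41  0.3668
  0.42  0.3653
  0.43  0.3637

56.48

σ√T = 0.19 × 0.5000 = 0.0950
ln(S/K) + (r + σ²/2)T = ln(299/295) + (0.054 + 0.19²/2)·0.25 = 0.0135 + 0.0180 = 0.0315
d₁ = 0.0315 / 0.0950 = 0.3314 → 0.33
√T = √0.25 = 0.5000
φ(d₁) = φ(0.33) = 0.3778
vega = S·φ(d₁)·√T = 299·0.3778·0.5000 = 56.4811
(Call and put vega coincide under Black-Scholes.)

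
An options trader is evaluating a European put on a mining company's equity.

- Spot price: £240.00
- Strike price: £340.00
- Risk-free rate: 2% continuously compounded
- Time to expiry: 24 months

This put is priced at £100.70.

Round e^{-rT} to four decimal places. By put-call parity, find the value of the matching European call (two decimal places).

e^(−rT) = e^(−0.02·2) = 0.9608
Put-call parity: C − P = S − K·e^(−rT) = 240 − 340·0.9608 = 240 − 326.6720 = -86.6720
C = P + (C − P) = 100.70 + (-86.6720) = 14.0280

£14.03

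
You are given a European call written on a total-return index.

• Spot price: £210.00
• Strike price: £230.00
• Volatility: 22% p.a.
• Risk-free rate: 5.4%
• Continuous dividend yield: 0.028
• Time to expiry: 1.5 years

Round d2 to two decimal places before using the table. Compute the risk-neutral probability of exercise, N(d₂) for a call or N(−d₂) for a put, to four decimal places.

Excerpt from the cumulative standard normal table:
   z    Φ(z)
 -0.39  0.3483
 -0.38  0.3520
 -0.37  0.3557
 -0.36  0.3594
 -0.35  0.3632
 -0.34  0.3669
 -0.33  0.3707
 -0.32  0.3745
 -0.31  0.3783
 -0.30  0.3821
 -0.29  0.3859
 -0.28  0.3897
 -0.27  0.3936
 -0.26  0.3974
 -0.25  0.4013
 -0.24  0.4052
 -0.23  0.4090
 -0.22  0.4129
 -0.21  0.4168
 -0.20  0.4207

T = 1.5;  σ√T = 0.2694
d₁ = [ln(210/230) + (0.054 − 0.028 + 0.22²/2)·1.5] / 0.2694 = [-0.0910 + 0.0753] / 0.2694 = -0.0582 which rounds to -0.06
d₂ = d₁ − σ√T = -0.0582 − 0.2694 = -0.3276 which rounds to -0.33
Risk-neutral Pr[S_T > K] = N(d₂) = N(-0.33) = 0.3707

0.3707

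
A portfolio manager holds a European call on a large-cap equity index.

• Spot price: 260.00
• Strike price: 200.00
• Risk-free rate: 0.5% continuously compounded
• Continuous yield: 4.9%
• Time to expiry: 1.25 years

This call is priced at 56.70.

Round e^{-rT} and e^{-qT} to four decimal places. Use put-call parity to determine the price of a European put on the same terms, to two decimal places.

10.90

exp(−qT) = exp(−0.049·1.25) = 0.9406;  exp(−rT) = exp(−0.005·1.25) = 0.9938
Put-call parity: C − P = S·e^(−qT) − K·e^(−rT) = 260·0.9406 − 200·0.9938 = 244.5560 − 198.7600 = 45.7960
P = C − (C − P) = 56.70 − (45.7960) = 10.9040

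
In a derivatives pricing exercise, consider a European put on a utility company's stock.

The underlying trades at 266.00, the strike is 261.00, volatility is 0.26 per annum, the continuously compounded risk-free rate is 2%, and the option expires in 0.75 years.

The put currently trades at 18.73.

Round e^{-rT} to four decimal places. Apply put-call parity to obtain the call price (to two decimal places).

27.62

e^(−rT) = e^(−0.02·0.75) = 0.9851
Put-call parity: C − P = S − K·e^(−rT) = 266 − 261·0.9851 = 266 − 257.1111 = 8.8889
C = P + (C − P) = 18.73 + (8.8889) = 27.6189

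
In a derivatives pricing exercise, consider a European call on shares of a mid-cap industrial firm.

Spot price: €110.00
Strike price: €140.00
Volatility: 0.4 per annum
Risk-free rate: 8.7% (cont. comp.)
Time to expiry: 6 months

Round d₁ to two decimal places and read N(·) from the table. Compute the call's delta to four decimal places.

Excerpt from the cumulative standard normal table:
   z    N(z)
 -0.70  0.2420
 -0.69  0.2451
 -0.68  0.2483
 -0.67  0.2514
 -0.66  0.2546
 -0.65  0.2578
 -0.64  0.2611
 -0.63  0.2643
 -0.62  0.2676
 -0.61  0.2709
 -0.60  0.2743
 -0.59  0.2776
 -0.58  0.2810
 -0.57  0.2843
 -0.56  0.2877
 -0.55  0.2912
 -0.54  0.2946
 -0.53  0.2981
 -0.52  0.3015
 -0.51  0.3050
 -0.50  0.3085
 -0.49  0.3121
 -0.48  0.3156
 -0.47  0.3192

σ√T = 0.4 × 0.7071 = 0.2828
d₁ = [ln(110/140) + (0.087 + ½·0.4²)·0.5] / (σ√T) = (-0.2412 + 0.0835) / 0.2828 = -0.5574 which rounds to -0.56
N(d₁) = N(-0.56) = 0.2877
Δ_call = N(d₁) = 0.2877

0.2877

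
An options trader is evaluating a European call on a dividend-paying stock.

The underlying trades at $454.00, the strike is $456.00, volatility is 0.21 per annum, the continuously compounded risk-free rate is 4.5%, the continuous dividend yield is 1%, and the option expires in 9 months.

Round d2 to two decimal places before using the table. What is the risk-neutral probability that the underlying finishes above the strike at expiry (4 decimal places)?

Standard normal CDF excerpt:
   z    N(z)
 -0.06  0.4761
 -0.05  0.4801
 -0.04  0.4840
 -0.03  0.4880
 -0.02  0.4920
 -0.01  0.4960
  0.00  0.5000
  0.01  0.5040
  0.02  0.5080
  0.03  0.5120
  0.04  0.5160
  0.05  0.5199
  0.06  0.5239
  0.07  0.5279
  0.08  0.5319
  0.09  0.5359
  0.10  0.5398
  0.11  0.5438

0.5120

σ√T = 0.21·√0.75 = 0.1819
d₁ = [ln(454/456) + (0.045 − 0.01 + 0.21²/2)·0.75] / 0.1819 = [-0.0044 + 0.0428] / 0.1819 = 0.2111 ≈ 0.21
d₂ = d₁ − σ√T = 0.2111 − 0.1819 = 0.0292 ≈ 0.03
Pr(exercise) under Q = N(d₂) = 0.5120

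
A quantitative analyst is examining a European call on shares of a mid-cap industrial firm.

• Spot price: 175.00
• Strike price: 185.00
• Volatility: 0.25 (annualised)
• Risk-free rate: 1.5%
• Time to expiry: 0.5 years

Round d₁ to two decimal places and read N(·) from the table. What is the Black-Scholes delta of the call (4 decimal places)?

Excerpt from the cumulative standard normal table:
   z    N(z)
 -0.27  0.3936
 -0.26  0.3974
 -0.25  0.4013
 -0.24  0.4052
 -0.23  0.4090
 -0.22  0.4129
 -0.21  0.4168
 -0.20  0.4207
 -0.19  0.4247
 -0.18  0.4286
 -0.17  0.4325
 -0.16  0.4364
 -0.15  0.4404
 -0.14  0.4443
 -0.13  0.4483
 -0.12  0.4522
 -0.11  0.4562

0.4286

σ√T = 0.25·√0.5 = 0.1768
d₁ = [ln(175/185) + (0.015 + 0.25²/2)·0.5] / 0.1768 = [-0.0556 + 0.0231] / 0.1768 = -0.1835 → -0.18
N(d₁) = N(-0.18) = 0.4286
Δ_call = N(d₁) = 0.4286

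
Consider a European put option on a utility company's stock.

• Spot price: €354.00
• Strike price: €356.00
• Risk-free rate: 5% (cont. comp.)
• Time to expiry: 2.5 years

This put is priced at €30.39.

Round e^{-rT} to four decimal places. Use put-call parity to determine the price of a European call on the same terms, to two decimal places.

exp(−rT) = exp(−0.05·2.5) = 0.8825
Put-call parity: C − P = S − K·e^(−rT) = 354 − 356·0.8825 = 354 − 314.1700 = 39.8300
C = P + (C − P) = 30.39 + (39.8300) = 70.2200

€70.22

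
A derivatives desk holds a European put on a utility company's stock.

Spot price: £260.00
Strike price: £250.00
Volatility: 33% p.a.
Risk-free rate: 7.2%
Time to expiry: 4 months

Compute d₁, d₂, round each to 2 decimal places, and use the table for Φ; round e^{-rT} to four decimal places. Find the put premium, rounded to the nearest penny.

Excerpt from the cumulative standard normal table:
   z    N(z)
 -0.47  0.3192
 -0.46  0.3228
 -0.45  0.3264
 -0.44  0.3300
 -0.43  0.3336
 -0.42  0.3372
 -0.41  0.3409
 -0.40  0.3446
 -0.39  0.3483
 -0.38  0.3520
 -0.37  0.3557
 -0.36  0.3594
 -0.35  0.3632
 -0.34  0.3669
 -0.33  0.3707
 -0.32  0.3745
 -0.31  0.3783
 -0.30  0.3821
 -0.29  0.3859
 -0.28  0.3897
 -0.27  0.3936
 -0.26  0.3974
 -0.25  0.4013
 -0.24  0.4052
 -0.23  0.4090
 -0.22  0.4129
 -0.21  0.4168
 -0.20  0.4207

σ√T = 0.33 × 0.5774 = 0.1905
d₁ = [ln(260/250) + (0.072 + 0.33²/2)·0.3333] / 0.1905 = [0.0392 + 0.0421] / 0.1905 = 0.4271 → 0.43
d₂ = d₁ − σ√T = 0.4271 − 0.1905 = 0.2366 → 0.24
exp(−rT) = exp(−0.072·0.3333) = 0.9763
N(−d₂) = N(-0.24) = 0.4052;  N(−d₁) = N(-0.43) = 0.3336
P = 250·0.9763·0.4052 − 260·0.3336 = 98.8992 − 86.7360 = 12.1632

£12.16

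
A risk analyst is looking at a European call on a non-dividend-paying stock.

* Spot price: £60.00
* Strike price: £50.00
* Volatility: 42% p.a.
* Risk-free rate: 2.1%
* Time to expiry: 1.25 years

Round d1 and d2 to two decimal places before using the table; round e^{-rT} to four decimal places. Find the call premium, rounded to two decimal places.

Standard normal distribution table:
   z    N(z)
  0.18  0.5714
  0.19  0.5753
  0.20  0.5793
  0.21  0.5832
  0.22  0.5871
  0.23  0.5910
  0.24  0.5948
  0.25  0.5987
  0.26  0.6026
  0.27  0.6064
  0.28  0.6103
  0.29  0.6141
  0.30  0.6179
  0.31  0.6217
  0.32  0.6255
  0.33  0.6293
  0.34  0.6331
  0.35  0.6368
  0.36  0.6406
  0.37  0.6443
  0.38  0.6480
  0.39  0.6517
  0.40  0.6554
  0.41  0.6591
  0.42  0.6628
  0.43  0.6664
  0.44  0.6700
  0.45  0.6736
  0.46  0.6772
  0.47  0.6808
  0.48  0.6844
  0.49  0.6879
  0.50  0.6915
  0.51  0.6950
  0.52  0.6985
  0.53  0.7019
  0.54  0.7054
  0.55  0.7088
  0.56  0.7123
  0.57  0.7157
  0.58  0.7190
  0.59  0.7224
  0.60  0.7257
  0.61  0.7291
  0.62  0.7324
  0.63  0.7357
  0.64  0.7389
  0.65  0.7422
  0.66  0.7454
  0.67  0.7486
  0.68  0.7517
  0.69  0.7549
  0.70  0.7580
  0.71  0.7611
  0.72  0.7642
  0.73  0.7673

£16.70

σ√T = 0.42 × 1.1180 = 0.4696
d₁ = [ln(60/50) + (0.021 + ½·0.42²)·1.25] / (σ√T) = (0.1823 + 0.1365) / 0.4696 = 0.6790 → 0.68
d₂ = 0.6790 − 0.4696 = 0.2094 → 0.21
e^(−rT) = e^(−0.021·1.25) = 0.9741
N(d₁) = N(0.68) = 0.7517;  N(d₂) = N(0.21) = 0.5832
C = 60·0.7517 − 50·0.9741·0.5832 = 45.1020 − 28.4048 = 16.6972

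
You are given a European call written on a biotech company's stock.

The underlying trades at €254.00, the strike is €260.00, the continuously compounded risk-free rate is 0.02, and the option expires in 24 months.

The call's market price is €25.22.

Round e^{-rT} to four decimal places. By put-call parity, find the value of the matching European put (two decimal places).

€21.03

e^(−rT) = e^(−0.02·2) = 0.9608
Put-call parity: C − P = S − K·e^(−rT) = 254 − 260·0.9608 = 254 − 249.8080 = 4.1920
P = C − (C − P) = 25.22 − (4.1920) = 21.0280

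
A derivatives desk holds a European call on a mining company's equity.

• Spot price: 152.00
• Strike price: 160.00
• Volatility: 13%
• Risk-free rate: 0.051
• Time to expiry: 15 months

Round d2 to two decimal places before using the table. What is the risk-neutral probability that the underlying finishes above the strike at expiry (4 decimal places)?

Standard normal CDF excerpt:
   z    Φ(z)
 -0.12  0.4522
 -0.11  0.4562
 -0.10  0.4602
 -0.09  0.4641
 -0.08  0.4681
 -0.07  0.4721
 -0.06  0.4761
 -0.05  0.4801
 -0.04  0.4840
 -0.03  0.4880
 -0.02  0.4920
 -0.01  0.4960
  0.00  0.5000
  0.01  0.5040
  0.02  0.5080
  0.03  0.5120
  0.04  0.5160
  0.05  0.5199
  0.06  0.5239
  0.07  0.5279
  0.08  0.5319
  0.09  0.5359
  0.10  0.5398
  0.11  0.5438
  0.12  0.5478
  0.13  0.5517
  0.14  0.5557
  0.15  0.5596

T = 1.25;  σ√T = 0.1453
d₁ = [ln(152/160) + (0.051 + 0.13²/2)·1.25] / 0.1453 = [-0.0513 + 0.0743] / 0.1453 = 0.1584 ≈ 0.16
d₂ = d₁ − σ√T = 0.1584 − 0.1453 = 0.0130 ≈ 0.01
Pr(exercise) under Q = N(d₂) = 0.5040

0.5040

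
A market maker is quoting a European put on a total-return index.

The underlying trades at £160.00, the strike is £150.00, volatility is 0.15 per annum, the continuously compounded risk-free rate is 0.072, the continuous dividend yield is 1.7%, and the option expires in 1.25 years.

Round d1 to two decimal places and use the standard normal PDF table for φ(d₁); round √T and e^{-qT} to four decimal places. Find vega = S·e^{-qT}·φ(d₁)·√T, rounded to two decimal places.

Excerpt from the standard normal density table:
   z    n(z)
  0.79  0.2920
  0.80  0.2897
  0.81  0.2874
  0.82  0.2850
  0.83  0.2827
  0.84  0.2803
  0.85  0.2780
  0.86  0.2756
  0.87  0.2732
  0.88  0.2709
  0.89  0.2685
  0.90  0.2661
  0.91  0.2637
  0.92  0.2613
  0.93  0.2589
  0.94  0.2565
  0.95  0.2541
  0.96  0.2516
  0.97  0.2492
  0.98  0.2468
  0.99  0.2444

σ√T = 0.15 × 1.1180 = 0.1677
ln(S/K) + (r − q + σ²/2)T = ln(160/150) + (0.072 − 0.017 + 0.15²/2)·1.25 = 0.0645 + 0.0828 = 0.1474
d₁ = 0.1474 / 0.1677 = 0.8786 which rounds to 0.88
√T = √1.25 = 1.1180
φ(d₁) = φ(0.88) = 0.2709
e^(−qT) = e^(−0.017·1.25) = 0.9790
vega = S·e^(−qT)·φ(d₁)·√T = 160·0.9790·0.2709·1.1180 = 47.4410

47.44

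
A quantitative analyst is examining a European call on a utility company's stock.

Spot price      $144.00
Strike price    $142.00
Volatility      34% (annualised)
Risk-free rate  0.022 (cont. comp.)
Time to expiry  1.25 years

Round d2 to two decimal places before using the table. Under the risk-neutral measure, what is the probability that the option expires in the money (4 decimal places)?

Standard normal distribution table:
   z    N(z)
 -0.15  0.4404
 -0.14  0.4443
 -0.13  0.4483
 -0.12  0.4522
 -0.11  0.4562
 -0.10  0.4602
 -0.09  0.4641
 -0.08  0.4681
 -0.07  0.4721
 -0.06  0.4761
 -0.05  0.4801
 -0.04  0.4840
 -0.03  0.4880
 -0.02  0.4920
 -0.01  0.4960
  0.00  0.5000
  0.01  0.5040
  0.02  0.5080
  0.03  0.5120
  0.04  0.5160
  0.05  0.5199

T = 1.25;  σ√T = 0.3801
d₁ = [ln(144/142) + (0.022 + 0.34²/2)·1.25] / 0.3801 = [0.0140 + 0.0998] / 0.3801 = 0.2992 → 0.30
d₂ = d₁ − σ√T = 0.2992 − 0.3801 = -0.0809 → -0.08
Pr(exercise) under Q = N(d₂) = 0.4681

0.4681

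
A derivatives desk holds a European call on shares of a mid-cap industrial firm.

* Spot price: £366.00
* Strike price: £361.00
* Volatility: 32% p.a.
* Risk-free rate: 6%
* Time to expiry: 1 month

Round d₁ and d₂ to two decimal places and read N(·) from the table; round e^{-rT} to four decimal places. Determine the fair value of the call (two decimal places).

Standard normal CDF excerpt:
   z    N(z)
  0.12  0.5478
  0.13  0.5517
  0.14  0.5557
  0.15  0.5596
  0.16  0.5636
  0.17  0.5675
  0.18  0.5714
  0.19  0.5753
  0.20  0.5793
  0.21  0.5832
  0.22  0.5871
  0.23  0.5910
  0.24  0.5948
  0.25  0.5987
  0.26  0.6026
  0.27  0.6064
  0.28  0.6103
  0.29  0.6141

£16.68

σ√T = 0.32 × 0.2887 = 0.0924
d₁ = [ln(366/361) + (0.06 + ½·0.32²)·0.08333] / (σ√T) = (0.0138 + 0.0093) / 0.0924 = 0.2492 which rounds to 0.25
d₂ = 0.2492 − 0.0924 = 0.1568 which rounds to 0.16
exp(−rT) = exp(−0.06·0.08333) = 0.9950
N(d₁) = N(0.25) = 0.5987;  N(d₂) = N(0.16) = 0.5636
C = 366·0.5987 − 361·0.9950·0.5636 = 219.1242 − 202.4423 = 16.6819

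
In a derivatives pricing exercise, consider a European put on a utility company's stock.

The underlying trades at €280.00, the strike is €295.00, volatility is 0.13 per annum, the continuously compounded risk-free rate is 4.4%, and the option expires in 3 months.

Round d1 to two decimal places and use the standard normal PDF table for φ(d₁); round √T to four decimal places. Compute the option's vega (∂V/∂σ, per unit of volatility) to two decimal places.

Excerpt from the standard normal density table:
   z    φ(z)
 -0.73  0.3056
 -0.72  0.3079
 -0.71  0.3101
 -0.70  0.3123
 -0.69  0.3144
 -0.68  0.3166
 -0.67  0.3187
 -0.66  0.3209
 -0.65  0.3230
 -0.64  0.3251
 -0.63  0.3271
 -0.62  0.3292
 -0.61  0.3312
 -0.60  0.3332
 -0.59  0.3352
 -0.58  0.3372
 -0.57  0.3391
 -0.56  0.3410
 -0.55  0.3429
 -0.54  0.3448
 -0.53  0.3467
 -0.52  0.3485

σ√T = 0.13·√0.25 = 0.0650
d₁ = [ln(280/295) + (0.044 + 0.13²/2)·0.25] / 0.0650 = [-0.0522 + 0.0131] / 0.0650 = -0.6011 which rounds to -0.60
√T = √0.25 = 0.5000
φ(d₁) = φ(-0.60) = 0.3332
vega = S·φ(d₁)·√T = 280·0.3332·0.5000 = 46.6480

46.65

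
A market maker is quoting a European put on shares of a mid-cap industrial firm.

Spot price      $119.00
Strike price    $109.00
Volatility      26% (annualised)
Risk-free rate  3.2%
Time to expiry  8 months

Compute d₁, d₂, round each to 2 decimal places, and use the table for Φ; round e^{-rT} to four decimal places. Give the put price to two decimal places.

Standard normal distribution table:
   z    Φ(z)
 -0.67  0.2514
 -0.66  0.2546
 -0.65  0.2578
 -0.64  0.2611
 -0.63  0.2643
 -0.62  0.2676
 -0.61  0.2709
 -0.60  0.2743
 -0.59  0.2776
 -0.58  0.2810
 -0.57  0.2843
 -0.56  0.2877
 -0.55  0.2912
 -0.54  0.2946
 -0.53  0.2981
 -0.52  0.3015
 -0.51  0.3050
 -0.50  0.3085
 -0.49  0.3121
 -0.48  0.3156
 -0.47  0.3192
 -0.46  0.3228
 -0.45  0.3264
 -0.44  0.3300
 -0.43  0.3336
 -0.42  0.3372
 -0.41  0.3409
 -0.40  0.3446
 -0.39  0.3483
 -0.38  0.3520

$4.53

σ√T = 0.26 × 0.8165 = 0.2123
d₁ = [ln(119/109) + (0.032 + ½·0.26²)·0.6667] / (σ√T) = (0.0878 + 0.0439) / 0.2123 = 0.6201 which rounds to 0.62
d₂ = 0.6201 − 0.2123 = 0.4078 which rounds to 0.41
exp(−rT) = exp(−0.032·0.6667) = 0.9789
P = 109·0.9789·N(-0.41) − 119·N(-0.62) = 109·0.9789·0.3409 − 119·0.2676 = 36.3741 − 31.8444 = 4.5297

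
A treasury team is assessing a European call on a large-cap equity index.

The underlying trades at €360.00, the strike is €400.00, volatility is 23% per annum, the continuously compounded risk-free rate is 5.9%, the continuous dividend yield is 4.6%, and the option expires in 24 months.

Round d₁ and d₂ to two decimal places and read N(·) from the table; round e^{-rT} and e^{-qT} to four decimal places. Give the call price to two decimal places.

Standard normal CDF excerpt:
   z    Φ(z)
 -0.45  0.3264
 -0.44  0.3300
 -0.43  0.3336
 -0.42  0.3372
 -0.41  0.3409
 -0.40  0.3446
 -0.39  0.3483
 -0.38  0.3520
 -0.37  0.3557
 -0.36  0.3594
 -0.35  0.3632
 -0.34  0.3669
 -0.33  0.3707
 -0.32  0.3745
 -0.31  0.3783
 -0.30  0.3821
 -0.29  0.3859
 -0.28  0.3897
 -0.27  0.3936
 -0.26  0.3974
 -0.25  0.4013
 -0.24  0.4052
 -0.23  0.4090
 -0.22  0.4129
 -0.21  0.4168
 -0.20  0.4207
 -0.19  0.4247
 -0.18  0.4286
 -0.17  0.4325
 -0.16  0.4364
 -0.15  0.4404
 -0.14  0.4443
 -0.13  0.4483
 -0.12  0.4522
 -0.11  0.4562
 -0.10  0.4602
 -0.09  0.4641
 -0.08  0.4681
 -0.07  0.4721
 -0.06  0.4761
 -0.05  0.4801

σ√T = 0.23 × 1.4142 = 0.3253
d₁ = [ln(360/400) + (0.059 − 0.046 + 0.23²/2)·2] / 0.3253 = [-0.1054 + 0.0789] / 0.3253 = -0.0813 → -0.08
d₂ = d₁ − σ√T = -0.0813 − 0.3253 = -0.4066 → -0.41
exp(−qT) = exp(−0.046·2) = 0.9121;  exp(−rT) = exp(−0.059·2) = 0.8887
C = 360·0.9121·N(-0.08) − 400·0.8887·N(-0.41) = 360·0.9121·0.4681 − 400·0.8887·0.3409 = 153.7034 − 121.1831 = 32.5203

€32.52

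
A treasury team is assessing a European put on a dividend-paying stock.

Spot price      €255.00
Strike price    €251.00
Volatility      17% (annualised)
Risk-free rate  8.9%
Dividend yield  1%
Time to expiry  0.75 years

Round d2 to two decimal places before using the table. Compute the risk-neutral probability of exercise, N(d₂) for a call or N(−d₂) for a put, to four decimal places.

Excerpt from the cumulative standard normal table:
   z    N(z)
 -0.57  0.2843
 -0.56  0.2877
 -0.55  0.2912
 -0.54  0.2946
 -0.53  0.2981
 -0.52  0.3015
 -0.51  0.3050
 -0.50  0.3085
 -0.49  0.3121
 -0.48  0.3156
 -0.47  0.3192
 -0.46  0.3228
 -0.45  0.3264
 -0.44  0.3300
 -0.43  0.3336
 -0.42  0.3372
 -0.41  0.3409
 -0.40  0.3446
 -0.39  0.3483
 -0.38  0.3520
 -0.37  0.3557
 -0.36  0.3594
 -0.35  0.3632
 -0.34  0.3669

σ√T = 0.17·√0.75 = 0.1472
ln(S/K) + (r − q + σ²/2)T = ln(255/251) + (0.089 − 0.01 + 0.17²/2)·0.75 = 0.0158 + 0.0701 = 0.0859
d₁ = 0.0859 / 0.1472 = 0.5835 ≈ 0.58
d₂ = d₁ − σ√T = 0.5835 − 0.1472 = 0.4362 ≈ 0.44
Risk-neutral Pr[S_T < K] = N(−d₂) = N(-0.44) = 0.3300

0.3300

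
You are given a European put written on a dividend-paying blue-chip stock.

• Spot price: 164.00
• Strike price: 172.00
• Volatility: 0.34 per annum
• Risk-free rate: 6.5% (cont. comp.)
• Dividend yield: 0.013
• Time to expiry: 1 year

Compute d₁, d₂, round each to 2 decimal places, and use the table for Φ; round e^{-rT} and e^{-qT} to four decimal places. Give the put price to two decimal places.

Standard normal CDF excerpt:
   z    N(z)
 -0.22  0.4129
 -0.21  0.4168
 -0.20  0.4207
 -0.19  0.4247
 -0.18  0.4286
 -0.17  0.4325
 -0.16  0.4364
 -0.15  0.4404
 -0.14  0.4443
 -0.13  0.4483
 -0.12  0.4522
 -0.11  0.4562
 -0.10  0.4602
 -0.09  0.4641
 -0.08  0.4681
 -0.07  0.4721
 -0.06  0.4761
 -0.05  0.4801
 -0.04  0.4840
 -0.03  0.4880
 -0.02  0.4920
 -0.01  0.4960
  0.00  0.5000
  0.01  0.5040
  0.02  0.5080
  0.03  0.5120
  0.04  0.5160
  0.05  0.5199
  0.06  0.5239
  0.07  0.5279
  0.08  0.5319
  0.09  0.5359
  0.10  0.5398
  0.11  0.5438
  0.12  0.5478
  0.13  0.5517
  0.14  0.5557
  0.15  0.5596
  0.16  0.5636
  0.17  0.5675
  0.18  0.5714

21.46

σ√T = 0.34·√1 = 0.3400
d₁ = [ln(164/172) + (0.065 − 0.013 + 0.34²/2)·1] / 0.3400 = [-0.0476 + 0.1098] / 0.3400 = 0.1829 ≈ 0.18
d₂ = d₁ − σ√T = 0.1829 − 0.3400 = -0.1571 ≈ -0.16
e^(−qT) = e^(−0.013·1) = 0.9871;  e^(−rT) = e^(−0.065·1) = 0.9371
P = 172·0.9371·N(0.16) − 164·0.9871·N(-0.18) = 172·0.9371·0.5636 − 164·0.9871·0.4286 = 90.8417 − 69.3837 = 21.4581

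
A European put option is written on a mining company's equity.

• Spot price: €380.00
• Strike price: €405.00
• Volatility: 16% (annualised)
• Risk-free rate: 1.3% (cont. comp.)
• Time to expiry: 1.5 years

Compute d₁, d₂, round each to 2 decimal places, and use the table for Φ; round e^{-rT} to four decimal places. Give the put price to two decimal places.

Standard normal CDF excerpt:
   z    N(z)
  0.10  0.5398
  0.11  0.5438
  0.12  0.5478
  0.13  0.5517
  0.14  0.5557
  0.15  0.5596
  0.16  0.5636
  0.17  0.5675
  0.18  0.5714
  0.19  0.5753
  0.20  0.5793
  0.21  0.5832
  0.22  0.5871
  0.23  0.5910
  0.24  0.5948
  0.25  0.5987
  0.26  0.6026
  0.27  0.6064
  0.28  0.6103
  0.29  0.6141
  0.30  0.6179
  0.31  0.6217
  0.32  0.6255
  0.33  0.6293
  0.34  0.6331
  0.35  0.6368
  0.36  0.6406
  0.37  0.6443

€38.79

σ√T = 0.16 × 1.2247 = 0.1960
d₁ = [ln(380/405) + (0.013 + 0.16²/2)·1.5] / 0.1960 = [-0.0637 + 0.0387] / 0.1960 = -0.1277 ≈ -0.13
d₂ = d₁ − σ√T = -0.1277 − 0.1960 = -0.3236 ≈ -0.32
exp(−rT) = exp(−0.013·1.5) = 0.9807
N(−d₂) = N(0.32) = 0.6255;  N(−d₁) = N(0.13) = 0.5517
P = 405·0.9807·0.6255 − 380·0.5517 = 248.4383 − 209.6460 = 38.7923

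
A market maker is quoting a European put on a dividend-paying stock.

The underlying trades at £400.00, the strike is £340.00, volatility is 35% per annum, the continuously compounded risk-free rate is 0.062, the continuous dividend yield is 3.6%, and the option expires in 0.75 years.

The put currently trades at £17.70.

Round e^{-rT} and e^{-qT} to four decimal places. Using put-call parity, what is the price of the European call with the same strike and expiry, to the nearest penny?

e^(−qT) = e^(−0.036·0.75) = 0.9734;  e^(−rT) = e^(−0.062·0.75) = 0.9546
Put-call parity: C − P = S·e^(−qT) − K·e^(−rT) = 400·0.9734 − 340·0.9546 = 389.3600 − 324.5640 = 64.7960
C = P + (C − P) = 17.70 + (64.7960) = 82.4960

£82.50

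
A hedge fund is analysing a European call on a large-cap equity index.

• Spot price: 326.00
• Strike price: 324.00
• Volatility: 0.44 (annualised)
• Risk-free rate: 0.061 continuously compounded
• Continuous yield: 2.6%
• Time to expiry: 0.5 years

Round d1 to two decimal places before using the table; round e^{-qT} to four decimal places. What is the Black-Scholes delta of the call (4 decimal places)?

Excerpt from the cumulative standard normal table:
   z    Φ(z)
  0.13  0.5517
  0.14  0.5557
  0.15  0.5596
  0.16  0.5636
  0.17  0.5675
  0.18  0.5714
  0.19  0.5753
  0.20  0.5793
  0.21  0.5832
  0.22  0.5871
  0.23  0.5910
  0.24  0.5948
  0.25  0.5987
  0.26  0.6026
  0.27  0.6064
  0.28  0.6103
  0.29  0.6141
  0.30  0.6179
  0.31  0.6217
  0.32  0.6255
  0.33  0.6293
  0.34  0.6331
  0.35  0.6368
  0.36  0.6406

T = 0.5;  σ√T = 0.3111
d₁ = [ln(326/324) + (0.061 − 0.026 + 0.44²/2)·0.5] / 0.3111 = [0.0062 + 0.0659] / 0.3111 = 0.2316 which rounds to 0.23
N(d₁) = N(0.23) = 0.5910
Δ_call = e^(−qT)·N(d₁) = 0.9871·0.5910 = 0.5834

0.5834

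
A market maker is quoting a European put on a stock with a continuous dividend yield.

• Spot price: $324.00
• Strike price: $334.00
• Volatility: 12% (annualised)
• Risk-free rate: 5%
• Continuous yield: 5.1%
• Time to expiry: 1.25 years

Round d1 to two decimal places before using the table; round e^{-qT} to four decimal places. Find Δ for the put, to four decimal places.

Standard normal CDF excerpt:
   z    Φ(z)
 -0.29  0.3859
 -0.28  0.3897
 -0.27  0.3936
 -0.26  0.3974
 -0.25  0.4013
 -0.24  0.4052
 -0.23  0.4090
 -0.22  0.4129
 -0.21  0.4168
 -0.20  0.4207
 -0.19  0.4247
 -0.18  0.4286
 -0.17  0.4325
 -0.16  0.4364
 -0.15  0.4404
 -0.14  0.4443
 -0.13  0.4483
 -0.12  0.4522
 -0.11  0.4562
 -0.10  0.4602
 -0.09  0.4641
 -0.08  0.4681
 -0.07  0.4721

-0.5324

σ√T = 0.12 × 1.1180 = 0.1342
d₁ = [ln(324/334) + (0.05 − 0.051 + 0.12²/2)·1.25] / 0.1342 = [-0.0304 + 0.0078] / 0.1342 = -0.1688 ⇒ -0.17
N(d₁) = N(-0.17) = 0.4325
Δ_put = exp(−qT)·(N(d₁) − 1) = 0.9382·(0.4325 − 1) = -0.5324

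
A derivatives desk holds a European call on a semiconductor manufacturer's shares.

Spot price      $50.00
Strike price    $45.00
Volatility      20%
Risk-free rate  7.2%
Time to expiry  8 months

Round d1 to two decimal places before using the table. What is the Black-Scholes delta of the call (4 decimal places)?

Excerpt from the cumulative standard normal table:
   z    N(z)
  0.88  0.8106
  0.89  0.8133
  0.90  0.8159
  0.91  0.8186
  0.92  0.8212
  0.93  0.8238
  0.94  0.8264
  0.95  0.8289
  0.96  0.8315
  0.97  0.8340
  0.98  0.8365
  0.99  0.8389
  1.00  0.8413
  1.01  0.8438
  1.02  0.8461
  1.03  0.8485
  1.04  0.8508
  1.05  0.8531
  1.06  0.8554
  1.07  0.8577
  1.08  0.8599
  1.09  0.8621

0.8461

σ√T = 0.2·√0.6667 = 0.1633
ln(S/K) + (r + σ²/2)T = ln(50/45) + (0.072 + 0.2²/2)·0.6667 = 0.1054 + 0.0613 = 0.1667
d₁ = 0.1667 / 0.1633 = 1.0208 which rounds to 1.02
N(d₁) = N(1.02) = 0.8461
Δ_call = N(d₁) = 0.8461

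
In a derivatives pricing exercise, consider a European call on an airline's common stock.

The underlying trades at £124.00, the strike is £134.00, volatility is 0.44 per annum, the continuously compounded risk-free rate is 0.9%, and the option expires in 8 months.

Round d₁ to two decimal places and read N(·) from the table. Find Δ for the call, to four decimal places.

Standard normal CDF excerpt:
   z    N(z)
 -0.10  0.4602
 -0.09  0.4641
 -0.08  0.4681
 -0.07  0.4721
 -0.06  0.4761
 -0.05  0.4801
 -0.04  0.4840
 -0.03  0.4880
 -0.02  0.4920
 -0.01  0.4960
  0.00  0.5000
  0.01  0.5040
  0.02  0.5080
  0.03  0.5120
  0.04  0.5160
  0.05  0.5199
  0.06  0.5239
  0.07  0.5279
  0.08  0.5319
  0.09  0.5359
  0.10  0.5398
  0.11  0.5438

0.4920

σ√T = 0.44·√0.6667 = 0.3593
d₁ = [ln(124/134) + (0.009 + ½·0.44²)·0.6667] / (σ√T) = (-0.0776 + 0.0705) / 0.3593 = -0.0196 ≈ -0.02
N(d₁) = N(-0.02) = 0.4920
Δ_call = N(d₁) = 0.4920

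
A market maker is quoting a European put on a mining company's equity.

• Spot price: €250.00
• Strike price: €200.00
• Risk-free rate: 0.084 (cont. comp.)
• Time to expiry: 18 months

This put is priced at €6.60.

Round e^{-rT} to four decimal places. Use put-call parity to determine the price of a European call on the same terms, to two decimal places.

€80.28

exp(−rT) = exp(−0.084·1.5) = 0.8816
Put-call parity: C − P = S − K·e^(−rT) = 250 − 200·0.8816 = 250 − 176.3200 = 73.6800
C = P + (C − P) = 6.60 + (73.6800) = 80.2800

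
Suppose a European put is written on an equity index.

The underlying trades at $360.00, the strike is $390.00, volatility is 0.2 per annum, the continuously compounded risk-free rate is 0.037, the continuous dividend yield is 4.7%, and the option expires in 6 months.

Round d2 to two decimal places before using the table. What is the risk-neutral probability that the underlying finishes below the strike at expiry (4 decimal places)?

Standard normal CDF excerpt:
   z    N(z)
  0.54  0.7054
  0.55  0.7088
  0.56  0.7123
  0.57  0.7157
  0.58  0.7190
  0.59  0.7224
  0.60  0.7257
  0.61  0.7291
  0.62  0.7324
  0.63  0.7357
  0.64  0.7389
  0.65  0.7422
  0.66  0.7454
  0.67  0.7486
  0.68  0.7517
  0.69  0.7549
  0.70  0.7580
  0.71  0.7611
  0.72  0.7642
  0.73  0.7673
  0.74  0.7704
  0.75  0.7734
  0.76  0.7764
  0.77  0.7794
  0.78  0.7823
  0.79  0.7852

σ√T = 0.2 × 0.7071 = 0.1414
d₁ = [ln(360/390) + (0.037 − 0.047 + 0.2²/2)·0.5] / 0.1414 = [-0.0800 + 0.0050] / 0.1414 = -0.5306 → -0.53
d₂ = d₁ − σ√T = -0.5306 − 0.1414 = -0.6721 → -0.67
Risk-neutral Pr[S_T < K] = N(−d₂) = N(0.67) = 0.7486

0.7486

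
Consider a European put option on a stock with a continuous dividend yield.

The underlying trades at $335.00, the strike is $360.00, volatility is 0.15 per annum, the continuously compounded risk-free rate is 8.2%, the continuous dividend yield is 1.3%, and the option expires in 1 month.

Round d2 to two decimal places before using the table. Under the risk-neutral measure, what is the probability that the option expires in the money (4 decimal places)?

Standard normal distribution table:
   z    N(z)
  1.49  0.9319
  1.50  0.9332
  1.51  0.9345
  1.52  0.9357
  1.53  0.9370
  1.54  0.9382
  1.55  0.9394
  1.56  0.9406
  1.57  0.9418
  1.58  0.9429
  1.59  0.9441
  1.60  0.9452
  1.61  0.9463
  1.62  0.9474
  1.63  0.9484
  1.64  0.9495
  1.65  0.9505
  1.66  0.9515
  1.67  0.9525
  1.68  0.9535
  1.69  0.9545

0.9394

σ√T = 0.15·√0.08333 = 0.0433
d₁ = [ln(335/360) + (0.082 − 0.013 + 0.15²/2)·0.08333] / 0.0433 = [-0.0720 + 0.0067] / 0.0433 = -1.5077 which rounds to -1.51
d₂ = d₁ − σ√T = -1.5077 − 0.0433 = -1.5510 which rounds to -1.55
Pr(exercise) under Q = N(−d₂) = N(1.55) = 0.9394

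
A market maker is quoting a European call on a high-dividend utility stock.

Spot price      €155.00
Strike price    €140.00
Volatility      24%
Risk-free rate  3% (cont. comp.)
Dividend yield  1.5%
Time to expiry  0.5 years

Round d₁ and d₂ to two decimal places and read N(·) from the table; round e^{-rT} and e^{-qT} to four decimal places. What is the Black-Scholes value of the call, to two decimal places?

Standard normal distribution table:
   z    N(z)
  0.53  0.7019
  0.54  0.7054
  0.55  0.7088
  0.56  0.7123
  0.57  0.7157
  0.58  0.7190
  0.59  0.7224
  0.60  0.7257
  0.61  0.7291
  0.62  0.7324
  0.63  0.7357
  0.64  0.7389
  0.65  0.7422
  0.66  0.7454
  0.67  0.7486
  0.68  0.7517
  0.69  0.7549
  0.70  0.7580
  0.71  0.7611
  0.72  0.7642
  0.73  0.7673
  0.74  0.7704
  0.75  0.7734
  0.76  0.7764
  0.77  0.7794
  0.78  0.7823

€19.80

σ√T = 0.24 × 0.7071 = 0.1697
d₁ = [ln(155/140) + (0.03 − 0.015 + ½·0.24²)·0.5] / (σ√T) = (0.1018 + 0.0219) / 0.1697 = 0.7288 → 0.73
d₂ = 0.7288 − 0.1697 = 0.5591 → 0.56
e^(−qT) = e^(−0.015·0.5) = 0.9925;  e^(−rT) = e^(−0.03·0.5) = 0.9851
N(d₁) = N(0.73) = 0.7673;  N(d₂) = N(0.56) = 0.7123
C = 155·0.9925·0.7673 − 140·0.9851·0.7123 = 118.0395 − 98.2361 = 19.8034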